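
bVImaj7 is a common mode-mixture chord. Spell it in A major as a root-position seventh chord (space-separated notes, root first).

F A C E

bVImaj7 is built on the lowered scale degree 6. In A major degree 6 is F#; lowered it becomes F. In A minor the chord on F is F–A–C–E.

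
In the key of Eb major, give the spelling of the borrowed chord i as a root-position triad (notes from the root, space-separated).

Eb Gb Bb

i is built on scale degree 1, which is Eb in both Eb major and its parallel. Stacking thirds in Eb minor on Eb gives Eb–Gb–Bb.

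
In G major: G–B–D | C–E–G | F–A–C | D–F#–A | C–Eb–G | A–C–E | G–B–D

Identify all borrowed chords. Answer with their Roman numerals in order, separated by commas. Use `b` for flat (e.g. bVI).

bVII, iv

The diatonic triads in G major are G, Am, Bm, C, D, Em, F#dim. G–B–D = G, C–E–G = C, D–F#–A = D and A–C–E = Am are all diatonic. F–A–C is not: scale degree 7 in G major carries F#dim (vii°). In G minor the chord on that degree is F, so here it functions as bVII, borrowed from the parallel minor. C–Eb–G is not: scale degree 4 in G major carries C (IV). In G minor the chord on that degree is Cm, so here it functions as iv, borrowed from the parallel minor.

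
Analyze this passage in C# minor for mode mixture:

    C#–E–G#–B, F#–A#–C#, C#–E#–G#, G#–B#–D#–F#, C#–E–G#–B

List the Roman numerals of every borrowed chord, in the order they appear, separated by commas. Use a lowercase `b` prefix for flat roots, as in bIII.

IV, I

In C# minor (with V from harmonic minor) the diatonic chords are C#m, D#dim, E, F#m, G#, A, B. C#–E–G#–B = C#m7 and G#–B#–D#–F# = G#7 both belong to that set. But F#–A#–C# is foreign: the diatonic iv on degree 4 is F#m, whereas F# comes from C# major. It is labeled IV. C#–E#–G# is not: scale degree 1 in C# minor carries C#m (i). In C# major the chord on that degree is C#, so here it functions as I, borrowed from the parallel major.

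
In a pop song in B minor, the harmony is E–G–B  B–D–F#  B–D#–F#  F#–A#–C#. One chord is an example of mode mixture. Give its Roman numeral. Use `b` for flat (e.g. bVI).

In B minor (with V from harmonic minor) the diatonic chords are Bm, C#dim, D, Em, F#, G, A. E–G–B = Em, B–D–F# = Bm and F#–A#–C# = F# are all diatonic. B–D#–F# is not: scale degree 1 in B minor carries Bm (i). In B major the chord on that degree is B, so here it functions as I, borrowed from the parallel major.

I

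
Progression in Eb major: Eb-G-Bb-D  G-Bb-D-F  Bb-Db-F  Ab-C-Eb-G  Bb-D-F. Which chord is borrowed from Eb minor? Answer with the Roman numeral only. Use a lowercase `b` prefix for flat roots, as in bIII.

In Eb major the diatonic chords are Eb, Fm, Gm, Ab, Bb, Cm, Ddim. Eb–G–Bb–D = Ebmaj7, G–Bb–D–F = Gm7, Ab–C–Eb–G = Abmaj7 and Bb–D–F = Bb are all diatonic. Bb–Db–F doesn't fit — on degree 5 Eb major would have Bb (V). Bbm is the degree-5 chord of Eb minor, so it is the borrowed v.

v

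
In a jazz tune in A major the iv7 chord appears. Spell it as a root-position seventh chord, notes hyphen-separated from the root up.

The root, D, is scale degree 4 — the same note in A major and A minor; only the chord quality changes. Stacking thirds in A minor on D gives D–F–A–C.

D-F-A-C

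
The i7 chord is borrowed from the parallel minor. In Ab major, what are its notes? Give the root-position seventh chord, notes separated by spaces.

The root, Ab, is scale degree 1 — the same note in Ab major and Ab minor; only the chord quality changes. Stacking thirds in Ab minor on Ab gives Ab–Cb–Eb–Gb.

Ab Cb Eb Gb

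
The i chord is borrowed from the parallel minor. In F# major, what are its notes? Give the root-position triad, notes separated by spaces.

F# A C#

The root, F#, is scale degree 1 — the same note in F# major and F# minor; only the chord quality changes. Building the minor chord from the parallel minor on F#: F#–A–C#.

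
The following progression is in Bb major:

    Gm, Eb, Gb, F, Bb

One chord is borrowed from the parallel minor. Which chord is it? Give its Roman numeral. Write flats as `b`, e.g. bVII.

The diatonic triads in Bb major are Bb, Cm, Dm, Eb, F, Gm, Adim. Of the given chords, Gm, Eb, F and Bb are diatonic. Gb (Gb–Bb–Db) doesn't fit — on degree 6 Bb major would have Gm (vi). Gb is the degree-6 chord of Bb minor, so it is the borrowed bVI.

bVI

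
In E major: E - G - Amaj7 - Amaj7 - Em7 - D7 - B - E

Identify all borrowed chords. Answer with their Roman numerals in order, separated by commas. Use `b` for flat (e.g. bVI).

The diatonic triads in E major are E, F#m, G#m, A, B, C#m, D#dim. Of the given chords, E, Amaj7 and B are diatonic. But G (G–B–D) is foreign: the diatonic iii on degree 3 is G#m, whereas G comes from E minor. It is labeled bIII. Em7 (E–G–B–D) is not: scale degree 1 in E major carries E (I). In E minor the chord on that degree is Em7, so here it functions as i7, borrowed from the parallel minor. D7 (D–F#–A–C) is not: scale degree 7 in E major carries D#dim (vii°). In E minor the chord on that degree is D7, so here it functions as bVII7, borrowed from the parallel minor.

bIII, i7, bVII7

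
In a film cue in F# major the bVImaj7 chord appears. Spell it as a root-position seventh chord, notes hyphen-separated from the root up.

bVImaj7 is built on the lowered scale degree 6. In F# major degree 6 is D#; lowered it becomes D. Stacking thirds in F# minor on D gives D–F#–A–C#.

D-F#-A-C#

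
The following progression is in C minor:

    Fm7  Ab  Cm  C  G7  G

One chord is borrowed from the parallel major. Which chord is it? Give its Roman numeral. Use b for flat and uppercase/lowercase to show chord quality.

The diatonic triads in C minor (with V from harmonic minor) are Cm, Ddim, Eb, Fm, G, Ab, Bb. Of the given chords, Fm7, Ab, Cm, G7 and G are diatonic. C (C–E–G) is not: scale degree 1 in C minor carries Cm (i). In C major the chord on that degree is C, so here it functions as I, borrowed from the parallel major.

I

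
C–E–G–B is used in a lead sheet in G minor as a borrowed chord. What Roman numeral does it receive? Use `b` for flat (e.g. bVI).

C is scale degree 4 in G minor. C–E–G–B is a major-seventh chord — the form found in G major, not the diatonic iv (Cm). Borrowed into G minor it is written IVmaj7.

IVmaj7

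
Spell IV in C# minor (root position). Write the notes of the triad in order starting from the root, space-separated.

IV is built on scale degree 4, which is F# in both C# minor and its parallel. Building the major chord from the parallel major on F#: F#–A#–C#.

F# A# C#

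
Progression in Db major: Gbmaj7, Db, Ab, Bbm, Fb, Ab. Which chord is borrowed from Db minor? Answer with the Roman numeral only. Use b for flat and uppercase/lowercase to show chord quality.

Db major has the diatonic set Db, Ebm, Fm, Gb, Ab, Bbm, Cdim. Of the given chords, Gbmaj7, Db, Ab and Bbm are diatonic. But Fb (Fb–Ab–Cb) is foreign: the diatonic iii on degree 3 is Fm, whereas Fb comes from Db minor. It is labeled bIII.

bIII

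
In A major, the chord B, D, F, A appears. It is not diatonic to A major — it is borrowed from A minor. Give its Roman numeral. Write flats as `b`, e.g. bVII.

iiø7

The root B is the diatonic 2nd degree of A major; the borrowing shows in the chord quality. B–D–F–A is a half-diminished-seventh chord — the form found in A minor, not the diatonic ii (Bm). Borrowed into A major it is written iiø7.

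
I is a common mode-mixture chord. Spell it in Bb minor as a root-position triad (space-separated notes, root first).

Bb D F

I is built on scale degree 1, which is Bb in both Bb minor and its parallel. Stacking thirds in Bb major on Bb gives Bb–D–F.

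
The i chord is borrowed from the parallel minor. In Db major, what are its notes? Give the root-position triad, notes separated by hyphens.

Db-Fb-Ab

i is built on scale degree 1, which is Db in both Db major and its parallel. Building the minor chord from the parallel minor on Db: Db–Fb–Ab.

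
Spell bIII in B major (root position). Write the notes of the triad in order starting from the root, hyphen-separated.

bIII is built on the lowered scale degree 3. In B major degree 3 is D#; lowered it becomes D. Building the major chord from the parallel minor on D: D–F#–A.

D-F#-A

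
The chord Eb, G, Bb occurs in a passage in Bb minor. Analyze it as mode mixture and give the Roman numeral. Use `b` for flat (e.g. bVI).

IV

The root Eb is the diatonic 4th degree of Bb minor; the borrowing shows in the chord quality. Diatonically Bb minor has Ebm (iv) on that degree; Eb–G–Bb is instead the major chord native to Bb major, so it takes the label IV.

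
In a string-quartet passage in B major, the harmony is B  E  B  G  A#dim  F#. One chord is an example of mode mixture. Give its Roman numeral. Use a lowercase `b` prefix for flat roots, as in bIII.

The diatonic triads in B major are B, C#m, D#m, E, F#, G#m, A#dim. B, E, A#dim and F# are all diatonic. G (G–B–D) is not: scale degree 6 in B major carries G#m (vi). In B minor the chord on that degree is G, so here it functions as bVI, borrowed from the parallel minor.

bVI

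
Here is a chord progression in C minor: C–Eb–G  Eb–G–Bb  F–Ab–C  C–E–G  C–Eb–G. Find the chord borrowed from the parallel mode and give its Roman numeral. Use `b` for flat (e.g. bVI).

The diatonic triads in C minor (with V from harmonic minor) are Cm, Ddim, Eb, Fm, G, Ab, Bb. C–Eb–G = Cm, Eb–G–Bb = Eb and F–Ab–C = Fm are all diatonic. C–E–G is not: scale degree 1 in C minor carries Cm (i). In C major the chord on that degree is C, so here it functions as I, borrowed from the parallel major.

I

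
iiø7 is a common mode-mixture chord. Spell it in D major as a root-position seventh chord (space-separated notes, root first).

The root, E, is scale degree 2 — the same note in D major and D minor; only the chord quality changes. In D minor the chord on E is E–G–Bb–D.

E G Bb D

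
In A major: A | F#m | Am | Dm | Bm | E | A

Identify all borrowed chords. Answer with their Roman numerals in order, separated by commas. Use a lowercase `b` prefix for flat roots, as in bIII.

A major has the diatonic set A, Bm, C#m, D, E, F#m, G#dim. A, F#m, Bm and E all belong to that set. Am (A–C–E) doesn't fit — on degree 1 A major would have A (I). Am is the degree-1 chord of A minor, so it is the borrowed i. Dm (D–F–A) doesn't fit — on degree 4 A major would have D (IV). Dm is the degree-4 chord of A minor, so it is the borrowed iv.

i, iv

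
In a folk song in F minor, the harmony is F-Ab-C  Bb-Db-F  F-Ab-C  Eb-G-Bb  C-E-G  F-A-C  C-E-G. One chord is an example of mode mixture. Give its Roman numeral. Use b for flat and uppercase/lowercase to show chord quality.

The diatonic triads in F minor (with V from harmonic minor) are Fm, Gdim, Ab, Bbm, C, Db, Eb. F–Ab–C = Fm, Bb–Db–F = Bbm, Eb–G–Bb = Eb and C–E–G = C all belong to that set. F–A–C doesn't fit — on degree 1 F minor would have Fm (i). F is the degree-1 chord of F major, so it is the borrowed I.

I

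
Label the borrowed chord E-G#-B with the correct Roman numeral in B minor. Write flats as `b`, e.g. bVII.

IV

E is scale degree 4 in B minor. E–G#–B is a major chord — the form found in B major, not the diatonic iv (Em). Borrowed into B minor it is written IV.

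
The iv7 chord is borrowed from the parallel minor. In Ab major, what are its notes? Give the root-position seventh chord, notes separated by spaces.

Db Fb Ab Cb

The root, Db, is scale degree 4 — the same note in Ab major and Ab minor; only the chord quality changes. In Ab minor the chord on Db is Db–Fb–Ab–Cb.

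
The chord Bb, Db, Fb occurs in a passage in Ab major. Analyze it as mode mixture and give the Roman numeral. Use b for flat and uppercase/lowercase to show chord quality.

ii°

Bb is scale degree 2 in Ab major. Bb–Db–Fb is a diminished chord — the form found in Ab minor, not the diatonic ii (Bbm). Borrowed into Ab major it is written ii°.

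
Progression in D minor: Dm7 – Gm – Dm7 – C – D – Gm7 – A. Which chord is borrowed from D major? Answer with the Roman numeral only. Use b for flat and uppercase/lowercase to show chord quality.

I

D minor has the diatonic set Dm, Edim, F, Gm, A, Bb, C (with V from harmonic minor). Dm7, Gm, C, Gm7 and A are all diatonic. D (D–F#–A) doesn't fit — on degree 1 D minor would have Dm (i). D is the degree-1 chord of D major, so it is the borrowed I.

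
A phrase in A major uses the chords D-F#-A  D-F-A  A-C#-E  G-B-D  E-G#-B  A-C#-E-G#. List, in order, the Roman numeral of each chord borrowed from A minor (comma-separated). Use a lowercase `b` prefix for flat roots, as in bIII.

iv, bVII

In A major the diatonic chords are A, Bm, C#m, D, E, F#m, G#dim. D–F#–A = D, A–C#–E = A, E–G#–B = E and A–C#–E–G# = Amaj7 are all diatonic. D–F–A doesn't fit — on degree 4 A major would have D (IV). Dm is the degree-4 chord of A minor, so it is the borrowed iv. But G–B–D is foreign: the diatonic vii° on degree 7 is G#dim, whereas G comes from A minor. It is labeled bVII.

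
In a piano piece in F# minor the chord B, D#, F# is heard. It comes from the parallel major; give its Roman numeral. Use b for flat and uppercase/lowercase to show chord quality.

The root B is the diatonic 4th degree of F# minor; the borrowing shows in the chord quality. B–D#–F# is a major chord — the form found in F# major, not the diatonic iv (Bm). Borrowed into F# minor it is written IV.

IV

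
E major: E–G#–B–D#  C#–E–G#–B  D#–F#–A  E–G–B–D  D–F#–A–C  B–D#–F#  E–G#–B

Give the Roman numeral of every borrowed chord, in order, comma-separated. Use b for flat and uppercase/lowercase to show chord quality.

i7, bVII7

In E major the diatonic chords are E, F#m, G#m, A, B, C#m, D#dim. Of the given chords, E–G#–B–D# = Emaj7, C#–E–G#–B = C#m7, D#–F#–A = D#dim, B–D#–F# = B and E–G#–B = E are diatonic. E–G–B–D doesn't fit — on degree 1 E major would have E (I). Em7 is the degree-1 chord of E minor, so it is the borrowed i7. But D–F#–A–C is foreign: the diatonic vii° on degree 7 is D#dim, whereas D7 comes from E minor. It is labeled bVII7.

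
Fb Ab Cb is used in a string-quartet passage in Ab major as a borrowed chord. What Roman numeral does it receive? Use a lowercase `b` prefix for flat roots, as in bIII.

In Ab major scale degree 6 is F; Fb is its lowered form, from Ab minor. Diatonically Ab major has Fm (vi) on that degree; Fb–Ab–Cb is instead the major chord native to Ab minor, so it takes the label bVI.

bVI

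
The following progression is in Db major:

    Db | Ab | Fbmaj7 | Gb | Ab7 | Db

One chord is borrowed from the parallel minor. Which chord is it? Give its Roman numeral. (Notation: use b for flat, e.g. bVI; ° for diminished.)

The diatonic triads in Db major are Db, Ebm, Fm, Gb, Ab, Bbm, Cdim. Db, Ab, Gb and Ab7 are all diatonic. But Fbmaj7 (Fb–Ab–Cb–Eb) is foreign: the diatonic iii on degree 3 is Fm, whereas Fbmaj7 comes from Db minor. It is labeled bIIImaj7.

bIIImaj7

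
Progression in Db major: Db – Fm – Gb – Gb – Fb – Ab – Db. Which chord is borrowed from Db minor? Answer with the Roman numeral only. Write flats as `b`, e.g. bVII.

Db major has the diatonic set Db, Ebm, Fm, Gb, Ab, Bbm, Cdim. Db, Fm, Gb and Ab are all diatonic. But Fb (Fb–Ab–Cb) is foreign: the diatonic iii on degree 3 is Fm, whereas Fb comes from Db minor. It is labeled bIII.

bIII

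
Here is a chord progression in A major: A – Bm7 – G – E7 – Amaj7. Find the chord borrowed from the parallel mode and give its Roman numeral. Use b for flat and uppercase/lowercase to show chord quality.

The diatonic triads in A major are A, Bm, C#m, D, E, F#m, G#dim. A, Bm7, E7 and Amaj7 are all diatonic. But G (G–B–D) is foreign: the diatonic vii° on degree 7 is G#dim, whereas G comes from A minor. It is labeled bVII.

bVII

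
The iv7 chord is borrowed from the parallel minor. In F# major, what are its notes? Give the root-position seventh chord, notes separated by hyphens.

B-D-F#-A

iv7 is built on scale degree 4, which is B in both F# major and its parallel. In F# minor the chord on B is B–D–F#–A.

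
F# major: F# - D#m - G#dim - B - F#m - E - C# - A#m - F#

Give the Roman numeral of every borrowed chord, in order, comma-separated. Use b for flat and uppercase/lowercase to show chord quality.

F# major has the diatonic set F#, G#m, A#m, B, C#, D#m, E#dim. Of the given chords, F#, D#m, B, C# and A#m are diatonic. G#dim (G#–B–D) is not: scale degree 2 in F# major carries G#m (ii). In F# minor the chord on that degree is G#dim, so here it functions as ii°, borrowed from the parallel minor. F#m (F#–A–C#) is not: scale degree 1 in F# major carries F# (I). In F# minor the chord on that degree is F#m, so here it functions as i, borrowed from the parallel minor. E (E–G#–B) doesn't fit — on degree 7 F# major would have E#dim (vii°). E is the degree-7 chord of F# minor, so it is the borrowed bVII.

ii°, i, bVII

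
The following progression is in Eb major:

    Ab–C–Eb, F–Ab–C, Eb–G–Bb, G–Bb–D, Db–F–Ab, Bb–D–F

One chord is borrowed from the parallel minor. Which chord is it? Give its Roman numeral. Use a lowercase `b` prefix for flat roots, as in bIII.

In Eb major the diatonic chords are Eb, Fm, Gm, Ab, Bb, Cm, Ddim. Ab–C–Eb = Ab, F–Ab–C = Fm, Eb–G–Bb = Eb, G–Bb–D = Gm and Bb–D–F = Bb are all diatonic. Db–F–Ab doesn't fit — on degree 7 Eb major would have Ddim (vii°). Db is the degree-7 chord of Eb minor, so it is the borrowed bVII.

bVII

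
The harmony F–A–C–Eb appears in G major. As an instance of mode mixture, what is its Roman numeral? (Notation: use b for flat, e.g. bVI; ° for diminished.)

bVII7

In G major scale degree 7 is F#; F is its lowered form, from G minor. F–A–C–Eb is a dominant-seventh chord — the form found in G minor, not the diatonic vii° (F#dim). Borrowed into G major it is written bVII7.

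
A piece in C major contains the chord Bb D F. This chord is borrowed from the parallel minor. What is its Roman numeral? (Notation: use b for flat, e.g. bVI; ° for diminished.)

bVII

In C major scale degree 7 is B; Bb is its lowered form, from C minor. Bb–D–F is a major chord — the form found in C minor, not the diatonic vii° (Bdim). Borrowed into C major it is written bVII.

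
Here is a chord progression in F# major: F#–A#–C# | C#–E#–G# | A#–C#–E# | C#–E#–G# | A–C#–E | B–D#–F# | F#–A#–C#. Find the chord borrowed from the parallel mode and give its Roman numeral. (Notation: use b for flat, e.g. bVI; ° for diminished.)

bIII

F# major has the diatonic set F#, G#m, A#m, B, C#, D#m, E#dim. F#–A#–C# = F#, C#–E#–G# = C#, A#–C#–E# = A#m and B–D#–F# = B all belong to that set. A–C#–E doesn't fit — on degree 3 F# major would have A#m (iii). A is the degree-3 chord of F# minor, so it is the borrowed bIII.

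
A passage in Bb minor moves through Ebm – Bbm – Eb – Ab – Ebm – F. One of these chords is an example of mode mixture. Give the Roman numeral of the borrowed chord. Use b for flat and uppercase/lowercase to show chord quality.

Bb minor has the diatonic set Bbm, Cdim, Db, Ebm, F, Gb, Ab (with V from harmonic minor). Ebm, Bbm, Ab and F all belong to that set. Eb (Eb–G–Bb) is not: scale degree 4 in Bb minor carries Ebm (iv). In Bb major the chord on that degree is Eb, so here it functions as IV, borrowed from the parallel major.

IV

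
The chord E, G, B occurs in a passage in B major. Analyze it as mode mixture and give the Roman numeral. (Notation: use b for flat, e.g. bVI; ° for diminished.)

The root E is the diatonic 4th degree of B major; the borrowing shows in the chord quality. The diatonic chord on degree 4 would be E (IV), but E–G–B is the minor chord from B minor. As a borrowed chord it is labeled iv.

iv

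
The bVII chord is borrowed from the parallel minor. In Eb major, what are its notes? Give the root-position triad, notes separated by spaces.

bVII is built on the lowered scale degree 7. In Eb major degree 7 is D; lowered it becomes Db. In Eb minor the chord on Db is Db–F–Ab.

Db F Ab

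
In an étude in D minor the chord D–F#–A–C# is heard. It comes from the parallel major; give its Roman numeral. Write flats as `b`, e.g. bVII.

Imaj7

D is scale degree 1 in D minor. The diatonic chord on degree 1 would be Dm (i), but D–F#–A–C# is the major-seventh chord from D major. As a borrowed chord it is labeled Imaj7.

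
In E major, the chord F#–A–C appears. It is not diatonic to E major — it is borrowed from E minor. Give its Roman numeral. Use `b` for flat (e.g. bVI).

F# is scale degree 2 in E major. Diatonically E major has F#m (ii) on that degree; F#–A–C is instead the diminished chord native to E minor, so it takes the label ii°.

ii°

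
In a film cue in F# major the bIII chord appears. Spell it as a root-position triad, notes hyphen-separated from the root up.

A-C#-E

bIII is built on the lowered scale degree 3. In F# major degree 3 is A#; lowered it becomes A. Building the major chord from the parallel minor on A: A–C#–E.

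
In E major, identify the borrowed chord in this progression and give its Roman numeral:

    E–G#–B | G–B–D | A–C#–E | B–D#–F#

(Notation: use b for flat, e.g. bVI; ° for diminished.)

bIII

The diatonic triads in E major are E, F#m, G#m, A, B, C#m, D#dim. E–G#–B = E, A–C#–E = A and B–D#–F# = B are all diatonic. But G–B–D is foreign: the diatonic iii on degree 3 is G#m, whereas G comes from E minor. It is labeled bIII.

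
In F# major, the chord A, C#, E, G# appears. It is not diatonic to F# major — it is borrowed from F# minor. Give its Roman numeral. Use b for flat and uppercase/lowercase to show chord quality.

bIIImaj7

In F# major scale degree 3 is A#; A is its lowered form, from F# minor. The diatonic chord on degree 3 would be A#m (iii), but A–C#–E–G# is the major-seventh chord from F# minor. As a borrowed chord it is labeled bIIImaj7.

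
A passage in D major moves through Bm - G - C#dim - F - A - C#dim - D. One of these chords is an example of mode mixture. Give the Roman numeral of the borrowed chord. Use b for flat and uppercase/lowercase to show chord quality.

bIII

D major has the diatonic set D, Em, F#m, G, A, Bm, C#dim. Bm, G, C#dim, A and D are all diatonic. F (F–A–C) is not: scale degree 3 in D major carries F#m (iii). In D minor the chord on that degree is F, so here it functions as bIII, borrowed from the parallel minor.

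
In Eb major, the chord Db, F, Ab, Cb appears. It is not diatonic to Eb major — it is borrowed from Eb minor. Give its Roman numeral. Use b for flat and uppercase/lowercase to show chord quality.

In Eb major scale degree 7 is D; Db is its lowered form, from Eb minor. Diatonically Eb major has Ddim (vii°) on that degree; Db–F–Ab–Cb is instead the dominant-seventh chord native to Eb minor, so it takes the label bVII7.

bVII7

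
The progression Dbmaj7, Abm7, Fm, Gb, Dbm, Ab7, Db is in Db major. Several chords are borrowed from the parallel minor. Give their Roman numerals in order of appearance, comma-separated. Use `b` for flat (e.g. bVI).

v7, i

Db major has the diatonic set Db, Ebm, Fm, Gb, Ab, Bbm, Cdim. Dbmaj7, Fm, Gb, Ab7 and Db all belong to that set. Abm7 (Ab–Cb–Eb–Gb) is not: scale degree 5 in Db major carries Ab (V). In Db minor the chord on that degree is Abm7, so here it functions as v7, borrowed from the parallel minor. But Dbm (Db–Fb–Ab) is foreign: the diatonic I on degree 1 is Db, whereas Dbm comes from Db minor. It is labeled i.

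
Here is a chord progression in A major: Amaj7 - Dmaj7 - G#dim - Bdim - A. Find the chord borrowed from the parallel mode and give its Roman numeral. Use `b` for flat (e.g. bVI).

In A major the diatonic chords are A, Bm, C#m, D, E, F#m, G#dim. Of the given chords, Amaj7, Dmaj7, G#dim and A are diatonic. Bdim (B–D–F) doesn't fit — on degree 2 A major would have Bm (ii). Bdim is the degree-2 chord of A minor, so it is the borrowed ii°.

ii°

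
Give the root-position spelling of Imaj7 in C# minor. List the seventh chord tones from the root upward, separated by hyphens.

Imaj7 is built on scale degree 1, which is C# in both C# minor and its parallel. Stacking thirds in C# major on C# gives C#–E#–G#–B#.

C#-E#-G#-B#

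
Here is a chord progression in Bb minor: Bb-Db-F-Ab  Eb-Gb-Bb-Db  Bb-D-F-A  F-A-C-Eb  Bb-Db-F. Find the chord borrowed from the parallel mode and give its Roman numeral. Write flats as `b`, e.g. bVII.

The diatonic triads in Bb minor (with V from harmonic minor) are Bbm, Cdim, Db, Ebm, F, Gb, Ab. Of the given chords, Bb–Db–F–Ab = Bbm7, Eb–Gb–Bb–Db = Ebm7, F–A–C–Eb = F7 and Bb–Db–F = Bbm are diatonic. Bb–D–F–A is not: scale degree 1 in Bb minor carries Bbm (i). In Bb major the chord on that degree is Bbmaj7, so here it functions as Imaj7, borrowed from the parallel major.

Imaj7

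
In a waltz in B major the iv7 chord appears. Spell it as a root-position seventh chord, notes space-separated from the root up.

iv7 is built on scale degree 4, which is E in both B major and its parallel. In B minor the chord on E is E–G–B–D.

E G B D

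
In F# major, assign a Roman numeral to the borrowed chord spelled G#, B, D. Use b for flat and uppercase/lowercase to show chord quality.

ii°

The root G# is the diatonic 2nd degree of F# major; the borrowing shows in the chord quality. G#–B–D is a diminished chord — the form found in F# minor, not the diatonic ii (G#m). Borrowed into F# major it is written ii°.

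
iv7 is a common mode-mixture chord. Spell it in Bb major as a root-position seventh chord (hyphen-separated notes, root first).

Eb-Gb-Bb-Db

iv7 is built on scale degree 4, which is Eb in both Bb major and its parallel. Stacking thirds in Bb minor on Eb gives Eb–Gb–Bb–Db.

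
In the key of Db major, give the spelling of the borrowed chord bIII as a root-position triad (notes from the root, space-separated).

Fb Ab Cb

Scale degree 3 in Db major is F. bIII uses the lowered form, Fb, taken from Db minor. Stacking thirds in Db minor on Fb gives Fb–Ab–Cb.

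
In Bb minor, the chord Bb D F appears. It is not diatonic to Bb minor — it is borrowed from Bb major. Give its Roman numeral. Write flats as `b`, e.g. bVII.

I

Bb is scale degree 1 in Bb minor. The diatonic chord on degree 1 would be Bbm (i), but Bb–D–F is the major chord from Bb major. As a borrowed chord it is labeled I.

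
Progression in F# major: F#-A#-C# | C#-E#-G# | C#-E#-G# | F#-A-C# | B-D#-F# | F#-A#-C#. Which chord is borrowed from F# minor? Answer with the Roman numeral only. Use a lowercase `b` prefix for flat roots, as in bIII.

The diatonic triads in F# major are F#, G#m, A#m, B, C#, D#m, E#dim. Of the given chords, F#–A#–C# = F#, C#–E#–G# = C# and B–D#–F# = B are diatonic. F#–A–C# is not: scale degree 1 in F# major carries F# (I). In F# minor the chord on that degree is F#m, so here it functions as i, borrowed from the parallel minor.

i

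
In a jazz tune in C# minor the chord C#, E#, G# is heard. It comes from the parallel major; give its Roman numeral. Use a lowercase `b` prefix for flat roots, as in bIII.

C# is scale degree 1 in C# minor. Diatonically C# minor has C#m (i) on that degree; C#–E#–G# is instead the major chord native to C# major, so it takes the label I.

I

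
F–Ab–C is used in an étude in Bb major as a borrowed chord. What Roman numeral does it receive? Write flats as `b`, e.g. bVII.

F is scale degree 5 in Bb major. Diatonically Bb major has F (V) on that degree; F–Ab–C is instead the minor chord native to Bb minor, so it takes the label v.

v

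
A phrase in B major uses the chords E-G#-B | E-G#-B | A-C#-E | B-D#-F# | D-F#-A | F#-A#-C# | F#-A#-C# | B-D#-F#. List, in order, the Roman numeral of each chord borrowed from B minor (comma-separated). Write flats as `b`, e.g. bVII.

B major has the diatonic set B, C#m, D#m, E, F#, G#m, A#dim. E–G#–B = E, B–D#–F# = B and F#–A#–C# = F# are all diatonic. But A–C#–E is foreign: the diatonic vii° on degree 7 is A#dim, whereas A comes from B minor. It is labeled bVII. But D–F#–A is foreign: the diatonic iii on degree 3 is D#m, whereas D comes from B minor. It is labeled bIII.

bVII, bIII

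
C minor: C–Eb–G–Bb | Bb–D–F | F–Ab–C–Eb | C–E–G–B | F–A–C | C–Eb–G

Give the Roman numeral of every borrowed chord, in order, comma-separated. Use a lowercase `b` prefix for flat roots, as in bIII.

The diatonic triads in C minor (with V from harmonic minor) are Cm, Ddim, Eb, Fm, G, Ab, Bb. Of the given chords, C–Eb–G–Bb = Cm7, Bb–D–F = Bb, F–Ab–C–Eb = Fm7 and C–Eb–G = Cm are diatonic. C–E–G–B doesn't fit — on degree 1 C minor would have Cm (i). Cmaj7 is the degree-1 chord of C major, so it is the borrowed Imaj7. F–A–C doesn't fit — on degree 4 C minor would have Fm (iv). F is the degree-4 chord of C major, so it is the borrowed IV.

Imaj7, IV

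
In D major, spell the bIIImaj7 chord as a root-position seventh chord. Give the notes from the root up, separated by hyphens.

bIIImaj7 is built on the lowered scale degree 3. In D major degree 3 is F#; lowered it becomes F. Building the major-seventh chord from the parallel minor on F: F–A–C–E.

F-A-C-E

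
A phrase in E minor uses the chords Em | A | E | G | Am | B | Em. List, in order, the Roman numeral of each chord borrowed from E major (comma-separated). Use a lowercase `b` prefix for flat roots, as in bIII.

IV, I

In E minor (with V from harmonic minor) the diatonic chords are Em, F#dim, G, Am, B, C, D. Em, G, Am and B all belong to that set. But A (A–C#–E) is foreign: the diatonic iv on degree 4 is Am, whereas A comes from E major. It is labeled IV. But E (E–G#–B) is foreign: the diatonic i on degree 1 is Em, whereas E comes from E major. It is labeled I.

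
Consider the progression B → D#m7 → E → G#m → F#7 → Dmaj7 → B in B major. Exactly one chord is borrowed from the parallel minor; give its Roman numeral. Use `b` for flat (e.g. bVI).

bIIImaj7

The diatonic triads in B major are B, C#m, D#m, E, F#, G#m, A#dim. B, D#m7, E, G#m and F#7 all belong to that set. Dmaj7 (D–F#–A–C#) is not: scale degree 3 in B major carries D#m (iii). In B minor the chord on that degree is Dmaj7, so here it functions as bIIImaj7, borrowed from the parallel minor.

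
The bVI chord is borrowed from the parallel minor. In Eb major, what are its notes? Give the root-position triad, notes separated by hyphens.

Scale degree 6 in Eb major is C. bVI uses the lowered form, Cb, taken from Eb minor. In Eb minor the chord on Cb is Cb–Eb–Gb.

Cb-Eb-Gb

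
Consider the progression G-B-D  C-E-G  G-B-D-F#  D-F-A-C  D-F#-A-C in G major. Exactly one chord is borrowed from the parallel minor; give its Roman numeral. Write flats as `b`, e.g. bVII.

In G major the diatonic chords are G, Am, Bm, C, D, Em, F#dim. G–B–D = G, C–E–G = C, G–B–D–F# = Gmaj7 and D–F#–A–C = D7 are all diatonic. But D–F–A–C is foreign: the diatonic V on degree 5 is D, whereas Dm7 comes from G minor. It is labeled v7.

v7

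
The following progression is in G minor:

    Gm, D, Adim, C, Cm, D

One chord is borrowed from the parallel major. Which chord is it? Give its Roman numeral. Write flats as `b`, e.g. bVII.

IV

The diatonic triads in G minor (with V from harmonic minor) are Gm, Adim, Bb, Cm, D, Eb, F. Of the given chords, Gm, D, Adim and Cm are diatonic. C (C–E–G) doesn't fit — on degree 4 G minor would have Cm (iv). C is the degree-4 chord of G major, so it is the borrowed IV.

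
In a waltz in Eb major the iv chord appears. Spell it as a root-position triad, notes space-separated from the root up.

Ab Cb Eb

The root, Ab, is scale degree 4 — the same note in Eb major and Eb minor; only the chord quality changes. In Eb minor the chord on Ab is Ab–Cb–Eb.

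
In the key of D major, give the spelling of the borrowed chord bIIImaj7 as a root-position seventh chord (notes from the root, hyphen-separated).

The root of bIIImaj7 is the lowered 3rd degree: F# becomes F. Stacking thirds in D minor on F gives F–A–C–E.

F-A-C-E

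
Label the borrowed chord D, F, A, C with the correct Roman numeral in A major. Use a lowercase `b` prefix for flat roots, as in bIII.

The root D is the diatonic 4th degree of A major; the borrowing shows in the chord quality. D–F–A–C is a minor-seventh chord — the form found in A minor, not the diatonic IV (D). Borrowed into A major it is written iv7.

iv7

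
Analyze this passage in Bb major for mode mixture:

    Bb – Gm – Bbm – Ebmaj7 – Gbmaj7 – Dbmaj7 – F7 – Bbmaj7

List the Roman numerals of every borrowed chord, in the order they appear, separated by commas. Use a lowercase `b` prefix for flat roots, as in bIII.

The diatonic triads in Bb major are Bb, Cm, Dm, Eb, F, Gm, Adim. Bb, Gm, Ebmaj7, F7 and Bbmaj7 are all diatonic. Bbm (Bb–Db–F) is not: scale degree 1 in Bb major carries Bb (I). In Bb minor the chord on that degree is Bbm, so here it functions as i, borrowed from the parallel minor. Gbmaj7 (Gb–Bb–Db–F) is not: scale degree 6 in Bb major carries Gm (vi). In Bb minor the chord on that degree is Gbmaj7, so here it functions as bVImaj7, borrowed from the parallel minor. But Dbmaj7 (Db–F–Ab–C) is foreign: the diatonic iii on degree 3 is Dm, whereas Dbmaj7 comes from Bb minor. It is labeled bIIImaj7.

i, bVImaj7, bIIImaj7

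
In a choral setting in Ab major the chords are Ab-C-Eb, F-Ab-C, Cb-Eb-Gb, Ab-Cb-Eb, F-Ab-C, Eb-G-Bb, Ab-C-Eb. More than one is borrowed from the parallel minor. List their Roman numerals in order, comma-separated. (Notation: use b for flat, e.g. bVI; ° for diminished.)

bIII, i

The diatonic triads in Ab major are Ab, Bbm, Cm, Db, Eb, Fm, Gdim. Ab–C–Eb = Ab, F–Ab–C = Fm and Eb–G–Bb = Eb all belong to that set. Cb–Eb–Gb doesn't fit — on degree 3 Ab major would have Cm (iii). Cb is the degree-3 chord of Ab minor, so it is the borrowed bIII. But Ab–Cb–Eb is foreign: the diatonic I on degree 1 is Ab, whereas Abm comes from Ab minor. It is labeled i.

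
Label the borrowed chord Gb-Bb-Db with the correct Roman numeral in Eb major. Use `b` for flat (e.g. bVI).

bIII

In Eb major scale degree 3 is G; Gb is its lowered form, from Eb minor. Gb–Bb–Db is a major chord — the form found in Eb minor, not the diatonic iii (Gm). Borrowed into Eb major it is written bIII.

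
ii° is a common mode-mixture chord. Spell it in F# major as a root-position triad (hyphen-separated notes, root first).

G#-B-D

The root, G#, is scale degree 2 — the same note in F# major and F# minor; only the chord quality changes. Stacking thirds in F# minor on G# gives G#–B–D.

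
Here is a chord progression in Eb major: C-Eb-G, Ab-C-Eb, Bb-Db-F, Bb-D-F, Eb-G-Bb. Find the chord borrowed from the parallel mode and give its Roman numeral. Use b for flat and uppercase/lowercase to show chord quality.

v

Eb major has the diatonic set Eb, Fm, Gm, Ab, Bb, Cm, Ddim. C–Eb–G = Cm, Ab–C–Eb = Ab, Bb–D–F = Bb and Eb–G–Bb = Eb all belong to that set. Bb–Db–F doesn't fit — on degree 5 Eb major would have Bb (V). Bbm is the degree-5 chord of Eb minor, so it is the borrowed v.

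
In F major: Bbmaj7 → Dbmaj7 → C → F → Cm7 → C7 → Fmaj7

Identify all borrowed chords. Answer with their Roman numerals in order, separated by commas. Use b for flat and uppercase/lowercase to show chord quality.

bVImaj7, v7

In F major the diatonic chords are F, Gm, Am, Bb, C, Dm, Edim. Bbmaj7, C, F, C7 and Fmaj7 all belong to that set. Dbmaj7 (Db–F–Ab–C) doesn't fit — on degree 6 F major would have Dm (vi). Dbmaj7 is the degree-6 chord of F minor, so it is the borrowed bVImaj7. Cm7 (C–Eb–G–Bb) is not: scale degree 5 in F major carries C (V). In F minor the chord on that degree is Cm7, so here it functions as v7, borrowed from the parallel minor.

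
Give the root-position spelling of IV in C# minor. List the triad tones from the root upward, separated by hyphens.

F#-A#-C#

IV is built on scale degree 4, which is F# in both C# minor and its parallel. Stacking thirds in C# major on F# gives F#–A#–C#.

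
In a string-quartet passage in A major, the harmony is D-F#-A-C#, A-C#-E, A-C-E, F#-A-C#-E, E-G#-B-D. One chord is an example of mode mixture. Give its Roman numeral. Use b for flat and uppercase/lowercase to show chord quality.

A major has the diatonic set A, Bm, C#m, D, E, F#m, G#dim. D–F#–A–C# = Dmaj7, A–C#–E = A, F#–A–C#–E = F#m7 and E–G#–B–D = E7 all belong to that set. A–C–E is not: scale degree 1 in A major carries A (I). In A minor the chord on that degree is Am, so here it functions as i, borrowed from the parallel minor.

i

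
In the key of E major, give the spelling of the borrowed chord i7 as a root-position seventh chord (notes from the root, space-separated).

E G B D

The root, E, is scale degree 1 — the same note in E major and E minor; only the chord quality changes. In E minor the chord on E is E–G–B–D.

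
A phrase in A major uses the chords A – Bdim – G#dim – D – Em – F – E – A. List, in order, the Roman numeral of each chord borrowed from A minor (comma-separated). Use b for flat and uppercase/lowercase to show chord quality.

ii°, v, bVI

In A major the diatonic chords are A, Bm, C#m, D, E, F#m, G#dim. A, G#dim, D and E all belong to that set. Bdim (B–D–F) is not: scale degree 2 in A major carries Bm (ii). In A minor the chord on that degree is Bdim, so here it functions as ii°, borrowed from the parallel minor. But Em (E–G–B) is foreign: the diatonic V on degree 5 is E, whereas Em comes from A minor. It is labeled v. F (F–A–C) doesn't fit — on degree 6 A major would have F#m (vi). F is the degree-6 chord of A minor, so it is the borrowed bVI.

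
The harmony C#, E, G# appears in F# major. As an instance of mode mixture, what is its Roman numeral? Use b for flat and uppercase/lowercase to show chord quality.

v

The root C# is the diatonic 5th degree of F# major; the borrowing shows in the chord quality. Diatonically F# major has C# (V) on that degree; C#–E–G# is instead the minor chord native to F# minor, so it takes the label v.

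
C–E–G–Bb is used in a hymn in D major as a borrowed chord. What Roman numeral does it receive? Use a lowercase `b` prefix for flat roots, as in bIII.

The root C is the lowered 7th scale degree — diatonically D major has C# there. Diatonically D major has C#dim (vii°) on that degree; C–E–G–Bb is instead the dominant-seventh chord native to D minor, so it takes the label bVII7.

bVII7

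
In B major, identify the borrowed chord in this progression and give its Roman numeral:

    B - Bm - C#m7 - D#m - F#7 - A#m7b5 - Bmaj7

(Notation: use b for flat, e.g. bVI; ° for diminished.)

i

The diatonic triads in B major are B, C#m, D#m, E, F#, G#m, A#dim. Of the given chords, B, C#m7, D#m, F#7, A#m7b5 and Bmaj7 are diatonic. But Bm (B–D–F#) is foreign: the diatonic I on degree 1 is B, whereas Bm comes from B minor. It is labeled i.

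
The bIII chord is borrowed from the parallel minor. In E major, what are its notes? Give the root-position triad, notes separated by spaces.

G B D

The root of bIII is the lowered 3rd degree: G# becomes G. Building the major chord from the parallel minor on G: G–B–D.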